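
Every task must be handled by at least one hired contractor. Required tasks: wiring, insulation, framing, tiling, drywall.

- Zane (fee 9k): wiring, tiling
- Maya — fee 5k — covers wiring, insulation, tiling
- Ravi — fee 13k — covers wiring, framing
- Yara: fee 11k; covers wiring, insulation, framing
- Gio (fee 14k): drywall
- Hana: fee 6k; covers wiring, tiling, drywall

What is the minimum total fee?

17

The greedy cost-per-new-task heuristic would pick Maya, Hana, and Yara for 22, but a cheaper cover exists.
Choose Yara and Hana: together they cover wiring, insulation, framing, tiling, drywall — every task.
Total fee: 11 + 6 = 17.
No cover costs less than 17.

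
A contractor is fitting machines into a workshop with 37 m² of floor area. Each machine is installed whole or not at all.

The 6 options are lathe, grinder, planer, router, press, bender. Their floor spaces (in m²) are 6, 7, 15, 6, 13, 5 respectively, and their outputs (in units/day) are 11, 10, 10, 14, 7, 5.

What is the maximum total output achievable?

47

Take lathe, grinder, router, press, and bender: floor space 6 + 7 + 6 + 13 + 5 = 37 ≤ 37, output 11 + 10 + 14 + 7 + 5 = 47.
No other feasible combination does better.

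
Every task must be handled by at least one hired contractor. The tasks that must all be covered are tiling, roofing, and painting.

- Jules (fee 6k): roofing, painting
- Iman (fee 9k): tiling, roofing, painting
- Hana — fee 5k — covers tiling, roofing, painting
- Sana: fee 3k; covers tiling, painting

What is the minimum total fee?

This is an integer covering problem.
The greedy cost-per-new-task heuristic would pick Sana and Hana for 8, but a cheaper cover exists.
Hana alone covers tiling, roofing, painting — every task.
Total fee: 5.
No cover costs less than 5.

5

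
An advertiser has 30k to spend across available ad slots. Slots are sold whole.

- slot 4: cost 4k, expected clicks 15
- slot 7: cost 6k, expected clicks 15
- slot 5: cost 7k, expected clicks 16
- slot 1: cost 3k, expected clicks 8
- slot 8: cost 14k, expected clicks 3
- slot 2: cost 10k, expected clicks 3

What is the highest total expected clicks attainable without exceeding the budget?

This is a 0-1 knapsack instance.
slot 4 + slot 7 + slot 5 + slot 1 + slot 2: cost 4 + 6 + 7 + 3 + 10 = 30 ≤ 30, expected clicks 15 + 15 + 16 + 8 + 3 = 57.
slot 4 + slot 7 + slot 5 + slot 2: cost 4 + 6 + 7 + 10 = 27 ≤ 30, expected clicks 15 + 15 + 16 + 3 = 49.
slot 4 + slot 7 + slot 5 + slot 1: cost 4 + 6 + 7 + 3 = 20 ≤ 30, expected clicks 15 + 15 + 16 + 8 = 54.
Best is slot 4, slot 7, slot 5, slot 1, and slot 2 with total expected clicks 57.

57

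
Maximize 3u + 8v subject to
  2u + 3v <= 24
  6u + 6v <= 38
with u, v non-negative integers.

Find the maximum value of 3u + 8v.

The continuous relaxation peaks at (0, 6.33) with value 50.67; rounding to a feasible lattice point costs some objective.
(u,v)=(0,6): 2·0+3·6=18≤24, 6·0+6·6=36≤38, objective 48.
(u,v)=(1,5): 2·1+3·5=17≤24, 6·1+6·5=36≤38, objective 43.
(u,v)=(0,5): 2·0+3·5=15≤24, 6·0+6·5=30≤38, objective 40.
No feasible integer point exceeds 48.

48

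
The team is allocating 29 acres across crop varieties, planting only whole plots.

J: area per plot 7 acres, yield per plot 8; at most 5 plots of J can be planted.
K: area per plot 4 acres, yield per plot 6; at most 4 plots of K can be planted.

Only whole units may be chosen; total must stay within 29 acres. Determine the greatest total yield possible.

36

K has the best ratio (6/4); taking only K gives at most 4×6 = 24 (stopped by the supply cap of 4).
Mixing does better — 3×J and 2×K: area 29 ≤ 29, yield 3·8 + 2·6 = 36.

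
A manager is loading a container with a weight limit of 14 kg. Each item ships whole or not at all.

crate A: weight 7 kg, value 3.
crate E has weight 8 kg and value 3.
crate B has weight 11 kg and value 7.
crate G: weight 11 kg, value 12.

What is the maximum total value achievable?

12

Take crate G: weight 11 ≤ 14, value 12.
No other feasible combination does better.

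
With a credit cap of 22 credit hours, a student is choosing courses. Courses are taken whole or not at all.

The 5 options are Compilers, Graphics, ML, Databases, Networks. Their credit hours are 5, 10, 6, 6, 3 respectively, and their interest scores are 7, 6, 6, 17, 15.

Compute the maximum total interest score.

Allowing fractional choices, the relaxed optimum would be about 46.2, but courses are indivisible.
Compilers + Databases + Networks: credit hours 5 + 6 + 3 = 14 ≤ 22, interest score 7 + 17 + 15 = 39.
Compilers + ML + Databases + Networks: credit hours 5 + 6 + 6 + 3 = 20 ≤ 22, interest score 7 + 6 + 17 + 15 = 45.
ML + Databases + Networks: credit hours 6 + 6 + 3 = 15 ≤ 22, interest score 6 + 17 + 15 = 38.
Best is Compilers, ML, Databases, and Networks with total interest score 45.

45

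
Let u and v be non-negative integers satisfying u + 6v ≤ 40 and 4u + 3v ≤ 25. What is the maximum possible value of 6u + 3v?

36

(u,v)=(6,0): 1·6+6·0=6≤40, 4·6+3·0=24≤25, objective 36.
(u,v)=(5,1): 1·5+6·1=11≤40, 4·5+3·1=23≤25, objective 33.
(u,v)=(5,0): 1·5+6·0=5≤40, 4·5+3·0=20≤25, objective 30.
Maximum is 36 at (u,v)=(6,0).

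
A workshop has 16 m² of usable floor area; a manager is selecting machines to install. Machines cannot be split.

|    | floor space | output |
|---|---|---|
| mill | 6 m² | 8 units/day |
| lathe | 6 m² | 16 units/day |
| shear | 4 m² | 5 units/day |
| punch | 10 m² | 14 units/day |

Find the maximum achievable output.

Take lathe and punch: floor space 6 + 10 = 16 ≤ 16, output 16 + 14 = 30.
No other feasible combination does better.

30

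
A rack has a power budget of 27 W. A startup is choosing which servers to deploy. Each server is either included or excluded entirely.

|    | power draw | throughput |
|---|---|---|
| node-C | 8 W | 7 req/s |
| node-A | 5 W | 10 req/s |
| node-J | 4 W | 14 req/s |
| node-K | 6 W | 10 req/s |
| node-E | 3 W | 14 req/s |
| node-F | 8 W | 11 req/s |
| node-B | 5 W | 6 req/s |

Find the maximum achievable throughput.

Allowing fractional choices, the relaxed optimum would be about 60.2, but servers are indivisible.
node-A + node-J + node-K + node-E + node-F: power draw 5 + 4 + 6 + 3 + 8 = 26 ≤ 27, throughput 10 + 14 + 10 + 14 + 11 = 59.
node-C + node-A + node-J + node-K + node-E: power draw 8 + 5 + 4 + 6 + 3 = 26 ≤ 27, throughput 7 + 10 + 14 + 10 + 14 = 55.
node-A + node-J + node-E + node-F + node-B: power draw 5 + 4 + 3 + 8 + 5 = 25 ≤ 27, throughput 10 + 14 + 14 + 11 + 6 = 55.
Best is node-A, node-J, node-K, node-E, and node-F with total throughput 59.

59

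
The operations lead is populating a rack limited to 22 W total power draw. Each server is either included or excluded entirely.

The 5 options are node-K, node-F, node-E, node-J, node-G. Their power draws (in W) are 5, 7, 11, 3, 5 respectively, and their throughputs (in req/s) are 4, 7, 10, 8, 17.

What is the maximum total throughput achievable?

node-K + node-F + node-J + node-G: power draw 5 + 7 + 3 + 5 = 20 ≤ 22, throughput 4 + 7 + 8 + 17 = 36.
node-E + node-J + node-G: power draw 11 + 3 + 5 = 19 ≤ 22, throughput 10 + 8 + 17 = 35.
node-F + node-J + node-G: power draw 7 + 3 + 5 = 15 ≤ 22, throughput 7 + 8 + 17 = 32.
Best is node-K, node-F, node-J, and node-G with total throughput 36.

36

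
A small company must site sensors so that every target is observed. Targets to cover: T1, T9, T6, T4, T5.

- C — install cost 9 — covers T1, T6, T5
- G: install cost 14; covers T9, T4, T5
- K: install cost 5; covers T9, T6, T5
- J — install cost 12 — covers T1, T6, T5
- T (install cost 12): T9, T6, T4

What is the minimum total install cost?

21

This is an integer covering problem.
The greedy cost-per-new-target heuristic would pick K, C, and T for 26, but a cheaper cover exists.
Choose C and T: together they cover T1, T9, T6, T4, T5 — every target.
Total install cost: 9 + 12 = 21.
No cover costs less than 21.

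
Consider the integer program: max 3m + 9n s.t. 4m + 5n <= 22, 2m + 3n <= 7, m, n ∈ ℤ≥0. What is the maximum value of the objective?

(m,n)=(0,2) is feasible, giving 18.
(m,n)=(1,1) is feasible, giving 12.
(m,n)=(0,1) is feasible, giving 9.
Maximum is 18 at (m,n)=(0,2).

18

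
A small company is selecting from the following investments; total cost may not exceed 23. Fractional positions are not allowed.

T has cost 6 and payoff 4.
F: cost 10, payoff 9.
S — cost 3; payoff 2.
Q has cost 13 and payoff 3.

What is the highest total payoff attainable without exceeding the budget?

15

Allowing fractional choices, the relaxed optimum would be about 15.9, but investments are indivisible.
T + F: cost 6 + 10 = 16 ≤ 23, payoff 4 + 9 = 13.
T + F + S: cost 6 + 10 + 3 = 19 ≤ 23, payoff 4 + 9 + 2 = 15.
Best is T, F, and S with total payoff 15.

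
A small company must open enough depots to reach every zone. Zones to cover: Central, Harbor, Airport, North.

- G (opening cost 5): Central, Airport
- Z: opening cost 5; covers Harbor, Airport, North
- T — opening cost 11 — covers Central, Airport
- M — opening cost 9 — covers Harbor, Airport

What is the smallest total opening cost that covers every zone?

10

Choose G and Z: together they cover Central, Harbor, Airport, North — every zone.
Total opening cost: 5 + 5 = 10.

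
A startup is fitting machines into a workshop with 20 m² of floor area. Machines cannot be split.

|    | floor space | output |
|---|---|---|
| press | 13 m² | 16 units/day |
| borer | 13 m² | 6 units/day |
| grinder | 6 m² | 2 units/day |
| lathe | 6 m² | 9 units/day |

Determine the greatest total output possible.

25

This is a 0-1 knapsack instance.
press + grinder: floor space 13 + 6 = 19 ≤ 20, output 16 + 2 = 18.
press + lathe: floor space 13 + 6 = 19 ≤ 20, output 16 + 9 = 25.
press: floor space 13 ≤ 20, output 16.
Best is press and lathe with total output 25.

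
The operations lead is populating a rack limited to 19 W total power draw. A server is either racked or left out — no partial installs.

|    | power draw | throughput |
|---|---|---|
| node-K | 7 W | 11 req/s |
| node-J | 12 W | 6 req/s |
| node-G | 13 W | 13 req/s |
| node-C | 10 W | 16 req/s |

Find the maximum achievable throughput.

node-C: power draw 10 ≤ 19, throughput 16.
node-K + node-C: power draw 7 + 10 = 17 ≤ 19, throughput 11 + 16 = 27.
node-K + node-J: power draw 7 + 12 = 19 ≤ 19, throughput 11 + 6 = 17.
Best is node-K and node-C with total throughput 27.

27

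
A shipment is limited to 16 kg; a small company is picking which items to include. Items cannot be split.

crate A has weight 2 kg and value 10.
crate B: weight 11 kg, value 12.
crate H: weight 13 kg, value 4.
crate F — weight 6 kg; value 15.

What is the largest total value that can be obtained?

Allowing fractional choices, the relaxed optimum would be about 33.7, but items are indivisible.
crate A + crate F: weight 2 + 6 = 8 ≤ 16, value 10 + 15 = 25.
crate F: weight 6 ≤ 16, value 15.
crate A + crate B: weight 2 + 11 = 13 ≤ 16, value 10 + 12 = 22.
Best is crate A and crate F with total value 25.

25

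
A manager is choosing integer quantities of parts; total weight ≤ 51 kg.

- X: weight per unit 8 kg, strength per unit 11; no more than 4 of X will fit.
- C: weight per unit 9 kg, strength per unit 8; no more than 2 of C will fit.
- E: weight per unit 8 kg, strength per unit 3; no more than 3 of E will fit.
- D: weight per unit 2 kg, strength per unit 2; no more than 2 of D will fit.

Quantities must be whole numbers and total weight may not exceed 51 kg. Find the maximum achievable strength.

60

Take 4×X and 2×C: weight 50 ≤ 51, strength 4·11 + 2·8 = 60.
X has the best ratio (11/8) and is taken to its limit of 4; remaining capacity is filled optimally with the others.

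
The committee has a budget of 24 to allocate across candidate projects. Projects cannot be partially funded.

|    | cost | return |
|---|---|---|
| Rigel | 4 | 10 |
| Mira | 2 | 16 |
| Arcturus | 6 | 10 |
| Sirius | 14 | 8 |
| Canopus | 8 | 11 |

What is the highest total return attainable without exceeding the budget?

Take Rigel, Mira, Arcturus, and Canopus: cost 4 + 2 + 6 + 8 = 20 ≤ 24, return 10 + 16 + 10 + 11 = 47.
No other feasible combination does better.

47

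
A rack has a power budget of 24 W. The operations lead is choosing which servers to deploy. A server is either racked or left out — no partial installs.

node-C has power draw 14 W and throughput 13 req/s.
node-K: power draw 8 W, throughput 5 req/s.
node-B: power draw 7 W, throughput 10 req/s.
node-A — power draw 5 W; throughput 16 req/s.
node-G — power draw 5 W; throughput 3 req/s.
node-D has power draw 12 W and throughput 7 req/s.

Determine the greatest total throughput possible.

33

This is an integer program with binary decision variables.
Allowing fractional choices, the relaxed optimum would be about 37.1, but servers are indivisible.
node-K + node-B + node-A: power draw 8 + 7 + 5 = 20 ≤ 24, throughput 5 + 10 + 16 = 31.
node-C + node-A + node-G: power draw 14 + 5 + 5 = 24 ≤ 24, throughput 13 + 16 + 3 = 32.
node-B + node-A + node-D: power draw 7 + 5 + 12 = 24 ≤ 24, throughput 10 + 16 + 7 = 33.
Best is node-B, node-A, and node-D with total throughput 33.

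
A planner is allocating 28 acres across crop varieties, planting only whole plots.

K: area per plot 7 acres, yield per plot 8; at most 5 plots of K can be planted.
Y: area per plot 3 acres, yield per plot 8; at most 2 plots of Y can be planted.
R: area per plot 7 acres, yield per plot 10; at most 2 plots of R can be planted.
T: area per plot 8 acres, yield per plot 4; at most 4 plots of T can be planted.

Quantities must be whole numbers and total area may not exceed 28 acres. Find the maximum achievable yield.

44

Take 1×K, 2×Y, and 2×R: area 27 ≤ 28, yield 1·8 + 2·8 + 2·10 = 44.
Y has the best ratio (8/3) and is taken to its limit of 2; remaining capacity is filled optimally with the others.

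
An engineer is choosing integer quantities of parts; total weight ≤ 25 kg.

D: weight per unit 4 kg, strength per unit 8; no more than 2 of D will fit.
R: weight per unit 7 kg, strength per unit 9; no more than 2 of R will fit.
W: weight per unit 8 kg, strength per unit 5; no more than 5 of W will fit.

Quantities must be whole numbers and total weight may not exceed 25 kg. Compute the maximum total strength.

D has the best ratio (8/4); taking only D gives at most 2×8 = 16 (stopped by the supply cap of 2).
Mixing does better — 2×D and 2×R: weight 22 ≤ 25, strength 2·8 + 2·9 = 34.

34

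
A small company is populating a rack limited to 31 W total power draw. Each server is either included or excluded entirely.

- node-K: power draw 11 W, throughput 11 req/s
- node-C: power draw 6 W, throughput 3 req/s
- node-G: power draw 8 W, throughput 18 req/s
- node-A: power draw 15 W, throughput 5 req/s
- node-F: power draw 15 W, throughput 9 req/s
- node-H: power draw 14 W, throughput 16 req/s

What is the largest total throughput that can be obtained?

Allowing fractional choices, the relaxed optimum would be about 43.0, but servers are indivisible.
node-C + node-G + node-H: power draw 6 + 8 + 14 = 28 ≤ 31, throughput 3 + 18 + 16 = 37.
node-G + node-H: power draw 8 + 14 = 22 ≤ 31, throughput 18 + 16 = 34.
Best is node-C, node-G, and node-H with total throughput 37.

37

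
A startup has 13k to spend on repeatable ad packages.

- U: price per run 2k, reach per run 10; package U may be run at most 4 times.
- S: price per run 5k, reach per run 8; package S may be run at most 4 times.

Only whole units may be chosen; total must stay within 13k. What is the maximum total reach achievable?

48

Take 4×U and 1×S: price 13 ≤ 13, reach 4·10 + 1·8 = 48.
U has the best ratio (10/2) and is taken to its limit of 4; remaining capacity is filled optimally with the others.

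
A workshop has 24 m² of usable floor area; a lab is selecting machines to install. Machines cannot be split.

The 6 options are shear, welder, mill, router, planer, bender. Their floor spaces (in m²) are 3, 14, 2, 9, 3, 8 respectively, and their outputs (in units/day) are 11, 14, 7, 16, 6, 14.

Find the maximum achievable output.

48

Allowing fractional choices, the relaxed optimum would be about 52.2, but machines are indivisible.
shear + mill + router + bender: floor space 3 + 2 + 9 + 8 = 22 ≤ 24, output 11 + 7 + 16 + 14 = 48.
shear + router + planer + bender: floor space 3 + 9 + 3 + 8 = 23 ≤ 24, output 11 + 16 + 6 + 14 = 47.
Best is shear, mill, router, and bender with total output 48.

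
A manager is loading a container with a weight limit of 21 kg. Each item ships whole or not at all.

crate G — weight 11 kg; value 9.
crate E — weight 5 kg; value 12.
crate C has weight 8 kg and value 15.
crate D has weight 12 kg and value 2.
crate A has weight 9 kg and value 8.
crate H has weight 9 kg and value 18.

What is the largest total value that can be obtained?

33

crate C + crate H: weight 8 + 9 = 17 ≤ 21, value 15 + 18 = 33.
crate E + crate C: weight 5 + 8 = 13 ≤ 21, value 12 + 15 = 27.
crate E + crate H: weight 5 + 9 = 14 ≤ 21, value 12 + 18 = 30.
Best is crate C and crate H with total value 33.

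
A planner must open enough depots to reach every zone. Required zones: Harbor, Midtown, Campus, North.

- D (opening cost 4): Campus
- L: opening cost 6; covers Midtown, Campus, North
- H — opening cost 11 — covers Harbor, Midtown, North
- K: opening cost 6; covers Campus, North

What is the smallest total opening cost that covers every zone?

The greedy cost-per-new-zone heuristic would pick L and H for 17, but a cheaper cover exists.
Choose D and H: together they cover Harbor, Midtown, Campus, North — every zone.
Total opening cost: 4 + 11 = 15.
No cover costs less than 15.

15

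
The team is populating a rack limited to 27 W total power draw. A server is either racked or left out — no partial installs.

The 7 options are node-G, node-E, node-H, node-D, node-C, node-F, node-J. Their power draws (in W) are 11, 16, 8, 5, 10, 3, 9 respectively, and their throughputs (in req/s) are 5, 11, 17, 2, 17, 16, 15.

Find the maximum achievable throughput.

Allowing fractional choices, the relaxed optimum would be about 60.0, but servers are indivisible.
node-H + node-C + node-F: power draw 8 + 10 + 3 = 21 ≤ 27, throughput 17 + 17 + 16 = 50.
node-H + node-D + node-F + node-J: power draw 8 + 5 + 3 + 9 = 25 ≤ 27, throughput 17 + 2 + 16 + 15 = 50.
node-H + node-D + node-C + node-F: power draw 8 + 5 + 10 + 3 = 26 ≤ 27, throughput 17 + 2 + 17 + 16 = 52.
Best is node-H, node-D, node-C, and node-F with total throughput 52.

52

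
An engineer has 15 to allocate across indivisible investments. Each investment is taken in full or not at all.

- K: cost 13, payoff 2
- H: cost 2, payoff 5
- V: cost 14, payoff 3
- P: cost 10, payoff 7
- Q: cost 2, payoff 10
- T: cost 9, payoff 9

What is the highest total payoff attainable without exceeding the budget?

24

Take H, Q, and T: cost 2 + 2 + 9 = 13 ≤ 15, payoff 5 + 10 + 9 = 24.
No other feasible combination does better.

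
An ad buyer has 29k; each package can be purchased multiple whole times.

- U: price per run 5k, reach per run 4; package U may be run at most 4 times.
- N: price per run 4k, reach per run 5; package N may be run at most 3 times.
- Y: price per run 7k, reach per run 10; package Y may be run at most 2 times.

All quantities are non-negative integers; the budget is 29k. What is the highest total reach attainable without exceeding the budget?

35

1×U, 2×N, and 2×Y: price 27 ≤ 29, reach 1·4 + 2·5 + 2·10 = 34.
3×N and 2×Y: price 26 ≤ 29, reach 3·5 + 2·10 = 35.
Best is 35.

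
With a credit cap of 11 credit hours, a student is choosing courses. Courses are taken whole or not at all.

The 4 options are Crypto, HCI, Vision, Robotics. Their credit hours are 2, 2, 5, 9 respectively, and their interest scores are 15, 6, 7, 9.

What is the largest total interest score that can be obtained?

28

Allowing fractional choices, the relaxed optimum would be about 30.0, but courses are indivisible.
Crypto + HCI + Vision: credit hours 2 + 2 + 5 = 9 ≤ 11, interest score 15 + 6 + 7 = 28.
Crypto + Robotics: credit hours 2 + 9 = 11 ≤ 11, interest score 15 + 9 = 24.
Crypto + Vision: credit hours 2 + 5 = 7 ≤ 11, interest score 15 + 7 = 22.
Best is Crypto, HCI, and Vision with total interest score 28.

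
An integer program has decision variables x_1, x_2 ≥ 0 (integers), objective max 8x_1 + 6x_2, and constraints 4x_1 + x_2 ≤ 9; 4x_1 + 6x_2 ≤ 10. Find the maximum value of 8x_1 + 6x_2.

16

(x_1,x_2)=(2,0): 4·2+1·0=8≤9, 4·2+6·0=8≤10, objective 16.
(x_1,x_2)=(1,1): 4·1+1·1=5≤9, 4·1+6·1=10≤10, objective 14.
(x_1,x_2)=(1,0): 4·1+1·0=4≤9, 4·1+6·0=4≤10, objective 8.
Maximum is 16 at (x_1,x_2)=(2,0).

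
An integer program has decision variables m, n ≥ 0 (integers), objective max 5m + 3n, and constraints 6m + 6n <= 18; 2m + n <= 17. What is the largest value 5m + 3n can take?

(m,n)=(3,0): 6·3+6·0=18≤18, 2·3+1·0=6≤17, objective 15.
(m,n)=(2,1): 6·2+6·1=18≤18, 2·2+1·1=5≤17, objective 13.
Maximum is 15 at (m,n)=(3,0).

15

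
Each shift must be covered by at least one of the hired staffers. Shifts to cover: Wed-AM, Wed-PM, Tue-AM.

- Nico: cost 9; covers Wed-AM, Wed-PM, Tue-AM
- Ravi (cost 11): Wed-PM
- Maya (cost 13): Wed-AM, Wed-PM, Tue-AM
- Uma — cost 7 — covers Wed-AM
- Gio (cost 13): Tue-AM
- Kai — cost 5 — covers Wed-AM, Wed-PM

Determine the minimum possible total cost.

Nico alone covers Wed-AM, Wed-PM, Tue-AM — every shift.
Total cost: 9.

9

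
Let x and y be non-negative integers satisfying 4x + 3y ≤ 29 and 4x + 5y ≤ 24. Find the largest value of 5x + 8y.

37

(x,y)=(1,4) is feasible, giving 37.
(x,y)=(2,3) is feasible, giving 34.
(x,y)=(0,4) is feasible, giving 32.
Maximum is 37 at (x,y)=(1,4).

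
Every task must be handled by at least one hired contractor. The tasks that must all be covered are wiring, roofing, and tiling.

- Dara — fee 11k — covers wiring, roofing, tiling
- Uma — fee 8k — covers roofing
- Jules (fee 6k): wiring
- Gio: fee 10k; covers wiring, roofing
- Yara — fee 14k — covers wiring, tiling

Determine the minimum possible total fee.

11

This is an integer covering problem.
Dara alone covers wiring, roofing, tiling — every task.
Total fee: 11.
No cover costs less than 11.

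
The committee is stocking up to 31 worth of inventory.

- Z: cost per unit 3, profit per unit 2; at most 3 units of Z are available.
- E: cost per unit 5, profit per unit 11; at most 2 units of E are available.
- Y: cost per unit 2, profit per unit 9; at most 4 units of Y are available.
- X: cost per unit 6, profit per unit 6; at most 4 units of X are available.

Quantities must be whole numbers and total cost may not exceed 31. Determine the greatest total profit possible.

Y has the best ratio (9/2); taking only Y gives at most 4×9 = 36 (stopped by the supply cap of 4).
Mixing does better — 2×E, 4×Y, and 2×X: cost 30 ≤ 31, profit 2·11 + 4·9 + 2·6 = 70.

70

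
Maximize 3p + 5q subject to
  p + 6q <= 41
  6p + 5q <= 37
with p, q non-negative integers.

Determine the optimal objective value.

(p,q)=(1,6) is feasible, giving 33.
(p,q)=(2,5) is feasible, giving 31.
The best lattice point is (1,6), giving 33.

33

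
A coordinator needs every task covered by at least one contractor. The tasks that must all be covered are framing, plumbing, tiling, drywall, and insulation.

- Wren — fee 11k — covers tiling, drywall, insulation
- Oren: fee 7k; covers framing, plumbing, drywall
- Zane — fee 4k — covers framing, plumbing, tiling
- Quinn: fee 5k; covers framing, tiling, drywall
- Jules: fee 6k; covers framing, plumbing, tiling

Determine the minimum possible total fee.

15

The greedy cost-per-new-task heuristic would pick Zane, Quinn, and Wren for 20, but a cheaper cover exists.
Choose Wren and Zane: together they cover framing, plumbing, tiling, drywall, insulation — every task.
Total fee: 11 + 4 = 15.
No cover costs less than 15.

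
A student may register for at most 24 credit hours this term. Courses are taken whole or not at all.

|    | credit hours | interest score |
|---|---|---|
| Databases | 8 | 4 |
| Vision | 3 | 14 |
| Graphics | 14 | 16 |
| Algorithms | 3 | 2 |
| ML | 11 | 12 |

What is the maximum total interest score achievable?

32

Allowing fractional choices, the relaxed optimum would be about 37.6, but courses are indivisible.
Databases + Vision + ML: credit hours 8 + 3 + 11 = 22 ≤ 24, interest score 4 + 14 + 12 = 30.
Vision + Graphics + Algorithms: credit hours 3 + 14 + 3 = 20 ≤ 24, interest score 14 + 16 + 2 = 32.
Vision + Graphics: credit hours 3 + 14 = 17 ≤ 24, interest score 14 + 16 = 30.
Best is Vision, Graphics, and Algorithms with total interest score 32.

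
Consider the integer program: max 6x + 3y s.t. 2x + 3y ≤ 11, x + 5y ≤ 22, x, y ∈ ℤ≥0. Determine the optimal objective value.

30

(x,y)=(5,0): 2·5+3·0=10≤11, 1·5+5·0=5≤22, objective 30.
(x,y)=(4,1): 2·4+3·1=11≤11, 1·4+5·1=9≤22, objective 27.
(x,y)=(4,0): 2·4+3·0=8≤11, 1·4+5·0=4≤22, objective 24.
Maximum is 30 at (x,y)=(5,0).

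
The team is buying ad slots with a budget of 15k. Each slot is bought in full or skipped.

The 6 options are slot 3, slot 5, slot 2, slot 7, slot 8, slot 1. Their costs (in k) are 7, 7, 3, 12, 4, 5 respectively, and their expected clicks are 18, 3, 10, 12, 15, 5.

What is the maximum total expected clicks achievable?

This is a 0-1 knapsack instance.
Take slot 3, slot 2, and slot 8: cost 7 + 3 + 4 = 14 ≤ 15, expected clicks 18 + 10 + 15 = 43.
No other feasible combination does better.

43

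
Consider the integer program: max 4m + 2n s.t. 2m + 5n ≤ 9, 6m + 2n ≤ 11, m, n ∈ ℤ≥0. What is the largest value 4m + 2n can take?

(m,n)=(1,1) is feasible, giving 6.
(m,n)=(1,0) is feasible, giving 4.
The best lattice point is (1,1), giving 6.

6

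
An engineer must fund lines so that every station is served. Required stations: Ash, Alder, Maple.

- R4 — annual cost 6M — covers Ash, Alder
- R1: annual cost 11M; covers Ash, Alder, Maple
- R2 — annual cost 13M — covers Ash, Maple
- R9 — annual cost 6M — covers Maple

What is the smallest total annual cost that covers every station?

This is a weighted set-cover instance.
The greedy cost-per-new-station heuristic would pick R4 and R9 for 12, but a cheaper cover exists.
R1 alone covers Ash, Alder, Maple — every station.
Total annual cost: 11.
No cover costs less than 11.

11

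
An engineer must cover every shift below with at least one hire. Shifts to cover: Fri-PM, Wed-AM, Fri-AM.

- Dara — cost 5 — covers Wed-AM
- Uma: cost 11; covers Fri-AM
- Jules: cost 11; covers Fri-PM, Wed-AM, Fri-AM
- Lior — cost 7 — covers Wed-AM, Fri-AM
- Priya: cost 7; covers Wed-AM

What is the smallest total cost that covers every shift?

The greedy cost-per-new-shift heuristic would pick Lior and Jules for 18, but a cheaper cover exists.
Jules alone covers Fri-PM, Wed-AM, Fri-AM — every shift.
Total cost: 11.
No cover costs less than 11.

11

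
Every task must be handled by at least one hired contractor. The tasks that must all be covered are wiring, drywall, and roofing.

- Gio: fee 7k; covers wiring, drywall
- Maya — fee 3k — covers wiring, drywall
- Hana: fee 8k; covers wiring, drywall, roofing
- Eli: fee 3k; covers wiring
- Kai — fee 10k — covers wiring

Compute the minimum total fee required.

8

Hana alone covers wiring, drywall, roofing — every task.
Total fee: 8.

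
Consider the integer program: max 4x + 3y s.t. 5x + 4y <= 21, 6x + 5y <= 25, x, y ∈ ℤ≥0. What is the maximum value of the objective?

The continuous relaxation peaks at (4.17, 0) with value 16.67; rounding to a feasible lattice point costs some objective.
(x,y)=(4,0): 5·4+4·0=20≤21, 6·4+5·0=24≤25, objective 16.
(x,y)=(3,1): 5·3+4·1=19≤21, 6·3+5·1=23≤25, objective 15.
(x,y)=(3,0): 5·3+4·0=15≤21, 6·3+5·0=18≤25, objective 12.
Maximum is 16 at (x,y)=(4,0).

16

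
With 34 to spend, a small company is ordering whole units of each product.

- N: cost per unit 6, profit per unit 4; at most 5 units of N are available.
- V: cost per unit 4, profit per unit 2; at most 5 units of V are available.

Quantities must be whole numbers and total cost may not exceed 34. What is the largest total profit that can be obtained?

N has the best ratio (4/6); taking only N gives at most 5×4 = 20 (stopped by the cost limit).
Mixing does better — 5×N and 1×V: cost 34 ≤ 34, profit 5·4 + 1·2 = 22.

22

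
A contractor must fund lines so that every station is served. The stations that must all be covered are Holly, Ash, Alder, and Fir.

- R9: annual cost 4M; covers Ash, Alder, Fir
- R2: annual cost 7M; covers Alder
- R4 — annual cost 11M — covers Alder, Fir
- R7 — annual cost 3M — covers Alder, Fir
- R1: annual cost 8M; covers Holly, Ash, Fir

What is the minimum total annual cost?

Choose R7 and R1: together they cover Holly, Ash, Alder, Fir — every station.
Total annual cost: 3 + 8 = 11.

11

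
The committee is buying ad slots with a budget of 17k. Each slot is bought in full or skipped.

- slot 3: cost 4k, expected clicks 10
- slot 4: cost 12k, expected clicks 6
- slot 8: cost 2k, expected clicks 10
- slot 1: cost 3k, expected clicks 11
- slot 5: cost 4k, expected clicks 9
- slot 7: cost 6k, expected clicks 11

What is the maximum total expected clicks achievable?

slot 8 + slot 1 + slot 5 + slot 7: cost 2 + 3 + 4 + 6 = 15 ≤ 17, expected clicks 10 + 11 + 9 + 11 = 41.
slot 3 + slot 1 + slot 5 + slot 7: cost 4 + 3 + 4 + 6 = 17 ≤ 17, expected clicks 10 + 11 + 9 + 11 = 41.
slot 3 + slot 8 + slot 1 + slot 7: cost 4 + 2 + 3 + 6 = 15 ≤ 17, expected clicks 10 + 10 + 11 + 11 = 42.
Best is slot 3, slot 8, slot 1, and slot 7 with total expected clicks 42.

42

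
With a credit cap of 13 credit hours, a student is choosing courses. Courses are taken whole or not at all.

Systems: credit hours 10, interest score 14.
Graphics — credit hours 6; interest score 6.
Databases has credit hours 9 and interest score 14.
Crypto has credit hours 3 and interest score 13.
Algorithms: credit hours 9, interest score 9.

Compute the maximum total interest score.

27

Take Databases and Crypto: credit hours 9 + 3 = 12 ≤ 13, interest score 14 + 13 = 27.
No feasible combination exceeds this.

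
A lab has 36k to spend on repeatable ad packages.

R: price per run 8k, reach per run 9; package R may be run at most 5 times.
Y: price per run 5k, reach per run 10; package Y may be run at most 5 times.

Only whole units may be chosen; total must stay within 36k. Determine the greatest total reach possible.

Y has the best ratio (10/5); taking only Y gives at most 5×10 = 50 (stopped by the supply cap of 5).
Mixing does better — 1×R and 5×Y: price 33 ≤ 36, reach 1·9 + 5·10 = 59.

59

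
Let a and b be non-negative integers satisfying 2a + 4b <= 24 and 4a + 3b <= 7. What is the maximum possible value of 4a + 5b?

(a,b)=(0,2) is feasible, giving 10.
(a,b)=(1,1) is feasible, giving 9.
(a,b)=(0,1) is feasible, giving 5.
The best lattice point is (0,2), giving 10.

10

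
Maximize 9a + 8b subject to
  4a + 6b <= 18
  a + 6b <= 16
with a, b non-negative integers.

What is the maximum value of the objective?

36

Relaxing integrality, the LP optimum is 40.50 at (a,b) = (4.5, 0), which is not an integer point.
(a,b)=(4,0): 4·4+6·0=16≤18, 1·4+6·0=4≤16, objective 36.
(a,b)=(3,1): 4·3+6·1=18≤18, 1·3+6·1=9≤16, objective 35.
(a,b)=(3,0): 4·3+6·0=12≤18, 1·3+6·0=3≤16, objective 27.
The best lattice point is (4,0), giving 36.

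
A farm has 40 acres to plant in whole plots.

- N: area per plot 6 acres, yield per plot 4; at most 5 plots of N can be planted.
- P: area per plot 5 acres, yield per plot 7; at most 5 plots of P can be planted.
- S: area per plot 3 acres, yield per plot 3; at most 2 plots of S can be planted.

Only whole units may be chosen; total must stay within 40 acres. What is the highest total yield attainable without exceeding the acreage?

Take 2×N, 5×P, and 1×S: area 40 ≤ 40, yield 2·4 + 5·7 + 1·3 = 46.
P has the best ratio (7/5) and is taken to its limit of 5; remaining capacity is filled optimally with the others.

46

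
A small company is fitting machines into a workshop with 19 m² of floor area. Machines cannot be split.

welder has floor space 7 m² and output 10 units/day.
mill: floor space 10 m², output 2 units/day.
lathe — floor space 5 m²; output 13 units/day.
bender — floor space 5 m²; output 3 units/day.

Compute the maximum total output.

Treat it as a binary knapsack problem.
welder + lathe + bender: floor space 7 + 5 + 5 = 17 ≤ 19, output 10 + 13 + 3 = 26.
welder + lathe: floor space 7 + 5 = 12 ≤ 19, output 10 + 13 = 23.
lathe + bender: floor space 5 + 5 = 10 ≤ 19, output 13 + 3 = 16.
Best is welder, lathe, and bender with total output 26.

26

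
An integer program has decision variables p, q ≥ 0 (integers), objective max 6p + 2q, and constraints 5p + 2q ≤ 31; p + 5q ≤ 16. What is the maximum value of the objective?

The continuous relaxation peaks at (6.2, 0) with value 37.20; rounding to a feasible lattice point costs some objective.
(p,q)=(6,0): 5·6+2·0=30≤31, 1·6+5·0=6≤16, objective 36.
(p,q)=(5,1): 5·5+2·1=27≤31, 1·5+5·1=10≤16, objective 32.
No feasible integer point exceeds 36.

36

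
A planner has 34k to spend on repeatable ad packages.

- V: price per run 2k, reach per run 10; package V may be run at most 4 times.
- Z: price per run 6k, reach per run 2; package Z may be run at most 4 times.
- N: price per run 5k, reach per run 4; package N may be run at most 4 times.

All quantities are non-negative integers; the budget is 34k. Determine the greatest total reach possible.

Take 4×V, 1×Z, and 4×N: price 34 ≤ 34, reach 4·10 + 1·2 + 4·4 = 58.
V has the best ratio (10/2) and is taken to its limit of 4; remaining capacity is filled optimally with the others.

58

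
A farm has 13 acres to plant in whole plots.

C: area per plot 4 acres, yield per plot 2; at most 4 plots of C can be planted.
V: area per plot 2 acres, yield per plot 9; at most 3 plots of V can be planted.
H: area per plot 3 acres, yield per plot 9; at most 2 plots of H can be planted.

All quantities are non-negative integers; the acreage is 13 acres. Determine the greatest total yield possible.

45

1×C, 3×V, and 1×H: area 13 ≤ 13, yield 1·2 + 3·9 + 1·9 = 38.
3×V and 2×H: area 12 ≤ 13, yield 3·9 + 2·9 = 45.
Best is 45.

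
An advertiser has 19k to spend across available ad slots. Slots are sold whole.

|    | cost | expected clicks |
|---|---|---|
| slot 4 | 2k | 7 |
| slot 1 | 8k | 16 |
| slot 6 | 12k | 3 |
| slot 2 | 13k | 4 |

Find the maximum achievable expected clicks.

23

slot 4 + slot 2: cost 2 + 13 = 15 ≤ 19, expected clicks 7 + 4 = 11.
slot 1: cost 8 ≤ 19, expected clicks 16.
slot 4 + slot 1: cost 2 + 8 = 10 ≤ 19, expected clicks 7 + 16 = 23.
Best is slot 4 and slot 1 with total expected clicks 23.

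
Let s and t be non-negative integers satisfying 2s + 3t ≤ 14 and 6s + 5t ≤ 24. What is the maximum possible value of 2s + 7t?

(s,t)=(0,4) is feasible, giving 28.
(s,t)=(1,3) is feasible, giving 23.
(s,t)=(0,3) is feasible, giving 21.
Maximum is 28 at (s,t)=(0,4).

28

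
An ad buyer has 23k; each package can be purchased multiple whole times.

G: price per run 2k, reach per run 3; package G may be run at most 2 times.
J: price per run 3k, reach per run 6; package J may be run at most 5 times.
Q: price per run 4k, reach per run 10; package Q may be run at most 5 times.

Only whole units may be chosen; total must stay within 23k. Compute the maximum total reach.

56

Q has the best ratio (10/4); taking only Q gives at most 5×10 = 50 (stopped by the price limit).
Mixing does better — 1×J and 5×Q: price 23 ≤ 23, reach 1·6 + 5·10 = 56.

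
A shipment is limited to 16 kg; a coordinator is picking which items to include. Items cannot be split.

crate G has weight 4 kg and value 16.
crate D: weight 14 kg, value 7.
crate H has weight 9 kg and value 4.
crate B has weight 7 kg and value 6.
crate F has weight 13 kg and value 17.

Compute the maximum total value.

Take crate G and crate B: weight 4 + 7 = 11 ≤ 16, value 16 + 6 = 22.
No other feasible combination does better.

22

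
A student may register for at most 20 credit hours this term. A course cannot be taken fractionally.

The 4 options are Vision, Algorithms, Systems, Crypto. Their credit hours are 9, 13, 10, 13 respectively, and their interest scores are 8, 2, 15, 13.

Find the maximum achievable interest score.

23

Take Vision and Systems: credit hours 9 + 10 = 19 ≤ 20, interest score 8 + 15 = 23.
No other feasible combination does better.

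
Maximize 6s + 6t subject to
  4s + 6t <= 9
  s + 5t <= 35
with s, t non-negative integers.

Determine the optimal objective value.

12

(s,t)=(2,0): 4·2+6·0=8≤9, 1·2+5·0=2≤35, objective 12.
(s,t)=(1,0): 4·1+6·0=4≤9, 1·1+5·0=1≤35, objective 6.
No feasible integer point exceeds 12.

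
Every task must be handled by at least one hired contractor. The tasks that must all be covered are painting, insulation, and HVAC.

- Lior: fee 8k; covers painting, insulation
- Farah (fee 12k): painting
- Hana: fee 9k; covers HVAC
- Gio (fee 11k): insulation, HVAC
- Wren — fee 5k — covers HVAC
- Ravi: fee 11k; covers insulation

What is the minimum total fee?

13

This is an integer covering problem.
Choose Lior and Wren: together they cover painting, insulation, HVAC — every task.
Total fee: 8 + 5 = 13.
No cover costs less than 13.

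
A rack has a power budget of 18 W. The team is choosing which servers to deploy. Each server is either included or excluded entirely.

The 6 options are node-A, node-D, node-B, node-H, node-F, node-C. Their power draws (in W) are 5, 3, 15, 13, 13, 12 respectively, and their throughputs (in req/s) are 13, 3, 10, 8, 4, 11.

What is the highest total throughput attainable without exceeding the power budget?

Take node-A and node-C: power draw 5 + 12 = 17 ≤ 18, throughput 13 + 11 = 24.
No other feasible combination does better.

24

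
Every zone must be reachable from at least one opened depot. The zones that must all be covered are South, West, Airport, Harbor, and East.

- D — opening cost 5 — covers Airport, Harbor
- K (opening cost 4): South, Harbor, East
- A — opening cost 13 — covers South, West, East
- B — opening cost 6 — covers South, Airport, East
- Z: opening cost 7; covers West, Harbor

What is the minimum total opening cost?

13

The greedy cost-per-new-zone heuristic would pick K, D, and Z for 16, but a cheaper cover exists.
Choose B and Z: together they cover South, West, Airport, Harbor, East — every zone.
Total opening cost: 6 + 7 = 13.
No cover costs less than 13.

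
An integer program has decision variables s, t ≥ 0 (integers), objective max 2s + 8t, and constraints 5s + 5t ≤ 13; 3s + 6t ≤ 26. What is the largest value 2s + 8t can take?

16

Relaxing integrality, the LP optimum is 20.80 at (s,t) = (0, 2.6), which is not an integer point.
(s,t)=(0,2): 5·0+5·2=10≤13, 3·0+6·2=12≤26, objective 16.
(s,t)=(1,1): 5·1+5·1=10≤13, 3·1+6·1=9≤26, objective 10.
(s,t)=(0,1): 5·0+5·1=5≤13, 3·0+6·1=6≤26, objective 8.
Maximum is 16 at (s,t)=(0,2).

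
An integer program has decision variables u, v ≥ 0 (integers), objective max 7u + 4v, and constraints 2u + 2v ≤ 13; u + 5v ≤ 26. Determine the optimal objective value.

The continuous relaxation peaks at (6.5, 0) with value 45.50; rounding to a feasible lattice point costs some objective.
(u,v)=(6,0): 2·6+2·0=12≤13, 1·6+5·0=6≤26, objective 42.
(u,v)=(5,1): 2·5+2·1=12≤13, 1·5+5·1=10≤26, objective 39.
(u,v)=(5,0): 2·5+2·0=10≤13, 1·5+5·0=5≤26, objective 35.
Maximum is 42 at (u,v)=(6,0).

42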